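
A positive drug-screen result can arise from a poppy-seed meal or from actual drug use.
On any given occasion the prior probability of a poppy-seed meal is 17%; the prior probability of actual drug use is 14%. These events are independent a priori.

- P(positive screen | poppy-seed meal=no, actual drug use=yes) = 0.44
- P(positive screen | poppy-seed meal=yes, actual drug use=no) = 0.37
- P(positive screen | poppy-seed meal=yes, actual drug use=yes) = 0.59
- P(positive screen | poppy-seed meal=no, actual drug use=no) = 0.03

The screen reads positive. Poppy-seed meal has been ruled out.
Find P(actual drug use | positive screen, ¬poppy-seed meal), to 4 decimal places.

P(actual drug use | positive screen, ¬poppy-seed meal) ≈ 0.7048

Enumerate both values of actual drug use and weight by the priors:
  P(positive screen | ¬poppy-seed meal) = 0.03×0.86 + 0.44×0.14
        = 0.025800 + 0.061600 = 0.087400
Configurations with actual drug use contribute 0.061600, so
  P(actual drug use | positive screen, ¬poppy-seed meal) = 0.061600 / 0.087400 ≈ 0.7048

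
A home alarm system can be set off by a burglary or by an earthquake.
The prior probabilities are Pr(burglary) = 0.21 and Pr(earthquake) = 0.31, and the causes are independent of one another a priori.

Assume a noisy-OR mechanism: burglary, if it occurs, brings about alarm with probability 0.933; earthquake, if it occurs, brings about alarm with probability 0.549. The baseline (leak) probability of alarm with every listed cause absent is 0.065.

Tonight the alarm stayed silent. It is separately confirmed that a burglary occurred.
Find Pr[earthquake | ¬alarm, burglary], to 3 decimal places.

Under noisy-OR, P(alarm | causes) = 1 − (1−0.065)·∏(1−qᵢ) over the active causes.
Enumerate both values of earthquake and weight by the priors:
  P(¬alarm | burglary) = 0.062645·0.69 + 0.028253·0.31
        = 0.043225 + 0.008758 = 0.051983
Configurations with earthquake contribute 0.008758, so
  P(earthquake | ¬alarm, burglary) = 0.008758 / 0.051983 ≈ 0.168

Pr[earthquake | ¬alarm, burglary] ≈ 0.168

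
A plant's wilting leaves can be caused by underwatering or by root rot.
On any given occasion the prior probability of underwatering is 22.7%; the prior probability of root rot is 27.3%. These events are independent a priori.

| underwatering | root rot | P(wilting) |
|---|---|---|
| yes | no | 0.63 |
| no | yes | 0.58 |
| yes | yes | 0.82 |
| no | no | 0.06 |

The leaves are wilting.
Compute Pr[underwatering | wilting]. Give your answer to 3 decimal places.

Pr[underwatering | wilting] ≈ 0.498

P(wilting) = 0.06*0.773*0.727 + 0.58*0.773*0.273 + 0.63*0.227*0.727 + 0.82*0.227*0.273 = 0.033718 + 0.122397 + 0.103968 + 0.050816 = 0.310899
Of this, 0.154784 comes from 0.103968 + 0.050816 (the underwatering=true cases).
P(underwatering | wilting) = 0.154784 / 0.310899 ≈ 0.498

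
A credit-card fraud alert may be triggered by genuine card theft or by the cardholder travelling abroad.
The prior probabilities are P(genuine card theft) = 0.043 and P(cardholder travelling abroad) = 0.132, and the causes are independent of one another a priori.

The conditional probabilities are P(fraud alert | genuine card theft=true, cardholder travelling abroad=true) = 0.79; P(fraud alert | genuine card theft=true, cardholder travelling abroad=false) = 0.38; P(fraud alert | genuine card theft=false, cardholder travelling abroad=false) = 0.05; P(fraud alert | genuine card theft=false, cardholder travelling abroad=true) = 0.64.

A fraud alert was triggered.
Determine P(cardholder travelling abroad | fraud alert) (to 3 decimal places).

Numerator (weight on configurations with cardholder travelling abroad): 0.080847 + 0.004484 = 0.085331
The normalizing constant is 0.05×0.957×0.868 + 0.64×0.957×0.132 + 0.38×0.043×0.868 + 0.79×0.043×0.132 = 0.141048
P(cardholder travelling abroad | fraud alert) = 0.085331/0.141048 ≈ 0.605

P(cardholder travelling abroad | fraud alert) ≈ 0.605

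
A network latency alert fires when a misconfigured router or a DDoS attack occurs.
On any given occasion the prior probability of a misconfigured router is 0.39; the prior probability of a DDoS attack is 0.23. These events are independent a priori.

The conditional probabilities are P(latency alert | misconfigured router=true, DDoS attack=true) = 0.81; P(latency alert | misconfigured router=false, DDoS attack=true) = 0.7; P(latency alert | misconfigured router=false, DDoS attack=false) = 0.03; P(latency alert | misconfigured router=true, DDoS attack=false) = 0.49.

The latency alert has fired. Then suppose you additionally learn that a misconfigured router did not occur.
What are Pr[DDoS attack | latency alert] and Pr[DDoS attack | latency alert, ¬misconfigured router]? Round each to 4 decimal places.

Pr[DDoS attack | latency alert] ≈ 0.5145; Pr[DDoS attack | latency alert, ¬misconfigured router] ≈ 0.8745

P(latency alert) = 0.03·0.61·0.77 + 0.7·0.61·0.23 + 0.49·0.39·0.77 + 0.81·0.39·0.23 = 0.014091 + 0.098210 + 0.147147 + 0.072657 = 0.332105
Restricting to configurations with DDoS attack present: 0.098210 + 0.072657 = 0.170867.
P(DDoS attack | latency alert) = 0.170867 / 0.332105 ≈ 0.5145

With the extra evidence:
For the numerator, keep only DDoS attack=true terms: 0.7*0.23 = 0.161000
The normalizing constant is 0.03*0.77 + 0.7*0.23 = 0.184100
P(DDoS attack | latency alert, ¬misconfigured router) = 0.161000/0.184100 ≈ 0.8745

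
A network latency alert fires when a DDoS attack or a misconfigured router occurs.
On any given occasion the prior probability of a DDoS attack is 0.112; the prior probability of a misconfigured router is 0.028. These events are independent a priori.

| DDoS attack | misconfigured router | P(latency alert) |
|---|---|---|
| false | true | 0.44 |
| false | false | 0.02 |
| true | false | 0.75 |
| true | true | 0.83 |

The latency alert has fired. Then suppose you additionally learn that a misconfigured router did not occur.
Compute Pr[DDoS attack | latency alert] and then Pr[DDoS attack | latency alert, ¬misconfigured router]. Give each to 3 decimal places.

Pr[DDoS attack | latency alert] ≈ 0.749; Pr[DDoS attack | latency alert, ¬misconfigured router] ≈ 0.825

Enumerate the 4 (DDoS attack, misconfigured router) configurations and weight by the priors:
  P(latency alert) = 0.02*0.888*0.972 + 0.44*0.888*0.028 + 0.75*0.112*0.972 + 0.83*0.112*0.028
        = 0.017263 + 0.010940 + 0.081648 + 0.002603 = 0.112454
The terms with DDoS attack present sum to 0.084251, so
  P(DDoS attack | latency alert) = 0.084251 / 0.112454 ≈ 0.749

Now condition on the additional information:
Weight on DDoS attack=true, given the evidence: 0.75×0.112 = 0.084000
Denominator P(latency alert | ¬misconfigured router): 0.02×0.888 + 0.75×0.112 = 0.101760
Posterior = 0.084000 / 0.101760 ≈ 0.825
Ruling out misconfigured router raises the posterior on DDoS attack — the flip side of explaining away.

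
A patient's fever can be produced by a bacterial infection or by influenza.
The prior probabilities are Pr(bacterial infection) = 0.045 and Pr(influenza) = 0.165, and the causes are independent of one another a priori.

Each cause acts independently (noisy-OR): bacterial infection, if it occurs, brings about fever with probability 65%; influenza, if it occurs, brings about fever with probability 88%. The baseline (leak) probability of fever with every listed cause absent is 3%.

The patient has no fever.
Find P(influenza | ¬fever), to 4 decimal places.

P(influenza | ¬fever) ≈ 0.0232

Under noisy-OR, P(fever | causes) = 1 − (1−0.03)·∏(1−qᵢ) over the active causes.
P(¬fever) = 0.97·0.955·0.835 + 0.1164·0.955·0.165 + 0.3395·0.045·0.835 + 0.04074·0.045·0.165 = 0.773502 + 0.018342 + 0.012757 + 0.000302 = 0.804903
Of this, 0.018644 comes from 0.018342 + 0.000302 (the influenza=true cases).
So P(influenza | ¬fever) = 0.018644/0.804903 ≈ 0.0232.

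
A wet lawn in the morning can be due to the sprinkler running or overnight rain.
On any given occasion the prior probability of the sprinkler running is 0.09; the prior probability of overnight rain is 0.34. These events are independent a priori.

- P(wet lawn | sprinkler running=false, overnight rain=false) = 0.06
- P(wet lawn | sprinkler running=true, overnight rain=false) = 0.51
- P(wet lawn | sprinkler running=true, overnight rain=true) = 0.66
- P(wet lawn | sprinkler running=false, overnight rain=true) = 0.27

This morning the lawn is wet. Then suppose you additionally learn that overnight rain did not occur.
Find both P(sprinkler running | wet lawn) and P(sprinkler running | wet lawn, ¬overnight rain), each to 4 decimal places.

P(sprinkler running | wet lawn) ≈ 0.2969; P(sprinkler running | wet lawn, ¬overnight rain) ≈ 0.4567

P(wet lawn) = 0.06×0.91×0.66 + 0.27×0.91×0.34 + 0.51×0.09×0.66 + 0.66×0.09×0.34 = 0.036036 + 0.083538 + 0.030294 + 0.020196 = 0.170064
Restricting to configurations with sprinkler running present: 0.030294 + 0.020196 = 0.050490.
Hence the posterior is 0.050490/0.170064 ≈ 0.2969.

With the extra evidence:
By total probability over both values of sprinkler running:
  P(wet lawn | ¬overnight rain) = 0.06×0.91 + 0.51×0.09
        = 0.054600 + 0.045900 = 0.100500
Configurations with sprinkler running contribute 0.045900, so
  P(sprinkler running | wet lawn, ¬overnight rain) = 0.045900 / 0.100500 ≈ 0.4567
Ruling out overnight rain raises the posterior on sprinkler running — the flip side of explaining away.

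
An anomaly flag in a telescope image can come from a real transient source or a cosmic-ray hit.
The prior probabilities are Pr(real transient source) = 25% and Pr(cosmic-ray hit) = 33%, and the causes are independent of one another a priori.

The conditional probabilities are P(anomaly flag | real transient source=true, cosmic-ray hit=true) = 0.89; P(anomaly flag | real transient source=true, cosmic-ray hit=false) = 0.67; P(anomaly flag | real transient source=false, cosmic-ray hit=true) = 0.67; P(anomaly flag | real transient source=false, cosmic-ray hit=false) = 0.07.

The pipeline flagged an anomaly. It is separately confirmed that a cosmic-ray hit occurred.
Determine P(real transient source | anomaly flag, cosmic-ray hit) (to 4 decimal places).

By total probability over both values of real transient source:
  P(anomaly flag | cosmic-ray hit) = 0.67·0.75 + 0.89·0.25
        = 0.502500 + 0.222500 = 0.725000
The terms with real transient source present sum to 0.222500, so
  P(real transient source | anomaly flag, cosmic-ray hit) = 0.222500 / 0.725000 ≈ 0.3069

P(real transient source | anomaly flag, cosmic-ray hit) ≈ 0.3069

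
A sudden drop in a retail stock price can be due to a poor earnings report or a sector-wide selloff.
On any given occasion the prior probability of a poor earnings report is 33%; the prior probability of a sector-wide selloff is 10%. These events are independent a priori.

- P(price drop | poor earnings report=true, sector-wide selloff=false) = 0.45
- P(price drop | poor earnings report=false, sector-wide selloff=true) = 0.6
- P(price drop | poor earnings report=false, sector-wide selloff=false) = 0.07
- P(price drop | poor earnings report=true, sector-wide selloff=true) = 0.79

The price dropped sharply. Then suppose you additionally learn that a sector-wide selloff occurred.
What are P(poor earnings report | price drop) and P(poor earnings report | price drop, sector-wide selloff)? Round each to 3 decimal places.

Enumerate the 4 (poor earnings report, sector-wide selloff) configurations and weight by the priors:
  P(price drop) = 0.07*0.67*0.9 + 0.6*0.67*0.1 + 0.45*0.33*0.9 + 0.79*0.33*0.1
        = 0.042210 + 0.040200 + 0.133650 + 0.026070 = 0.242130
Keeping only the poor earnings report-present terms gives 0.159720, so
  P(poor earnings report | price drop) = 0.159720 / 0.242130 ≈ 0.660

Now also conditioning on sector-wide selloff=true:
Weight on poor earnings report=true, given the evidence: 0.79*0.33 = 0.260700
Normalizer over all consistent configurations: 0.6*0.67 + 0.79*0.33 = 0.662700
Posterior = 0.260700 / 0.662700 ≈ 0.393

P(poor earnings report | price drop) ≈ 0.660; P(poor earnings report | price drop, sector-wide selloff) ≈ 0.393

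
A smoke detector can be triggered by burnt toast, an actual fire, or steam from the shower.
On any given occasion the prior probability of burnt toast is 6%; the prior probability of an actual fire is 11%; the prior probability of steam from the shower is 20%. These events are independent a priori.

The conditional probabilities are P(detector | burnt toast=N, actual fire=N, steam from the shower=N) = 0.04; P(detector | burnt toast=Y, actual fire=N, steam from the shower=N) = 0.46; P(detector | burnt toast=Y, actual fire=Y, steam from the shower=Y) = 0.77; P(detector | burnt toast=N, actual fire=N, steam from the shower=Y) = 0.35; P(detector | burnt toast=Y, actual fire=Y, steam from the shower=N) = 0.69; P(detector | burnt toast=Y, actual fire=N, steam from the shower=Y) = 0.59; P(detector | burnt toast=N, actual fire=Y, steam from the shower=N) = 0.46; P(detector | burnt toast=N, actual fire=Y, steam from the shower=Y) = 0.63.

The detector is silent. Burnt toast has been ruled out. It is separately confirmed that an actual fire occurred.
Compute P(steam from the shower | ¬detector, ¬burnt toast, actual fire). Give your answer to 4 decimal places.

Enumerate both values of steam from the shower and weight by the priors:
  P(¬detector | ¬burnt toast, actual fire) = 0.54*0.8 + 0.37*0.2
        = 0.432000 + 0.074000 = 0.506000
Configurations with steam from the shower contribute 0.074000, so
  P(steam from the shower | ¬detector, ¬burnt toast, actual fire) = 0.074000 / 0.506000 ≈ 0.1462

P(steam from the shower | ¬detector, ¬burnt toast, actual fire) ≈ 0.1462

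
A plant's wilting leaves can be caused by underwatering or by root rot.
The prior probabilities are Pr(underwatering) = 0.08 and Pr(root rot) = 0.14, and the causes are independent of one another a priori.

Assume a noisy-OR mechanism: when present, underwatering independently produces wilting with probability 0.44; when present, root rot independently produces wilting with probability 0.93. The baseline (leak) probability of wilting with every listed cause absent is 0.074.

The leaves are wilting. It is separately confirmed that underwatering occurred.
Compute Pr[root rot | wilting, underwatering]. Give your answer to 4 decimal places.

Pr[root rot | wilting, underwatering] ≈ 0.2458

Under noisy-OR, P(wilting | causes) = 1 − (1−0.074)·∏(1−qᵢ) over the active causes.
Numerator (weight on configurations with root rot): 0.963701*0.14 = 0.134918
Denominator P(wilting | underwatering): 0.48144*0.86 + 0.963701*0.14 = 0.548956
Posterior = 0.134918 / 0.548956 ≈ 0.2458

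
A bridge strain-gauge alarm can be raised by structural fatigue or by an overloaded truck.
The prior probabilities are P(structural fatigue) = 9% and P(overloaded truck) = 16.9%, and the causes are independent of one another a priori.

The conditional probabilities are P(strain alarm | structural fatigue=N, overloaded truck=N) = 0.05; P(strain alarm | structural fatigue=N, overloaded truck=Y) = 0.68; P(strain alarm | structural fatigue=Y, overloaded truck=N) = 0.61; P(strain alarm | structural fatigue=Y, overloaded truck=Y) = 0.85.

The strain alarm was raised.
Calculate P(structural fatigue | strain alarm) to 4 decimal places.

P(strain alarm) = 0.05×0.91×0.831 + 0.68×0.91×0.169 + 0.61×0.09×0.831 + 0.85×0.09×0.169 = 0.037811 + 0.104577 + 0.045622 + 0.012929 = 0.200939
The structural fatigue-present share is 0.045622 + 0.012929 = 0.058551.
So P(structural fatigue | strain alarm) = 0.058551/0.200939 ≈ 0.2914.

P(structural fatigue | strain alarm) ≈ 0.2914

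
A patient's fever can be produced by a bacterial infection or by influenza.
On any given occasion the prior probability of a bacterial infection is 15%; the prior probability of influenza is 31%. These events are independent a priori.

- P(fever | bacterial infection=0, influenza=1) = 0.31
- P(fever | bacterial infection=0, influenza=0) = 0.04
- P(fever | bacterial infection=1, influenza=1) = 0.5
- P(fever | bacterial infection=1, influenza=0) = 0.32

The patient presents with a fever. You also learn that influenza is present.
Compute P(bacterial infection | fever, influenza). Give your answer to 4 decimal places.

P(fever | influenza) = 0.31*0.85 + 0.5*0.15 = 0.263500 + 0.075000 = 0.338500
Of this, 0.075000 comes from 0.5*0.15 (the bacterial infection=true cases).
P(bacterial infection | fever, influenza) = 0.075000 / 0.338500 ≈ 0.2216

P(bacterial infection | fever, influenza) ≈ 0.2216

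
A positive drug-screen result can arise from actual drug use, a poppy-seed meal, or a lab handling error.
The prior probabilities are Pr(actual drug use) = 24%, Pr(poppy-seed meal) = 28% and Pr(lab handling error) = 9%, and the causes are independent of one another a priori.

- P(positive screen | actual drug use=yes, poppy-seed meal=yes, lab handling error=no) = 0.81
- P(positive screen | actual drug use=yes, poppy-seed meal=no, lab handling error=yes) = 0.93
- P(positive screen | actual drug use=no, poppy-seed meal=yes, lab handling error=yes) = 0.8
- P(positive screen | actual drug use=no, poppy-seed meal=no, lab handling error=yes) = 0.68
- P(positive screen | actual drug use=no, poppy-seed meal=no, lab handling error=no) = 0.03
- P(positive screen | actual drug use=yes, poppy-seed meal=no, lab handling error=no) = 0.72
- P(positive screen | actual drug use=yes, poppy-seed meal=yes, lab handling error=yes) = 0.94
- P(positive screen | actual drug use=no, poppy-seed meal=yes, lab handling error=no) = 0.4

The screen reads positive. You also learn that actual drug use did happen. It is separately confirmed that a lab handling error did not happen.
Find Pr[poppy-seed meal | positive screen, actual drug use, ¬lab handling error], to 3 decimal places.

P(positive screen | actual drug use, ¬lab handling error) = 0.72*0.72 + 0.81*0.28 = 0.518400 + 0.226800 = 0.745200
Restricting to configurations with poppy-seed meal present: 0.81*0.28 = 0.226800.
Hence the posterior is 0.226800/0.745200 ≈ 0.304.

Pr[poppy-seed meal | positive screen, actual drug use, ¬lab handling error] ≈ 0.304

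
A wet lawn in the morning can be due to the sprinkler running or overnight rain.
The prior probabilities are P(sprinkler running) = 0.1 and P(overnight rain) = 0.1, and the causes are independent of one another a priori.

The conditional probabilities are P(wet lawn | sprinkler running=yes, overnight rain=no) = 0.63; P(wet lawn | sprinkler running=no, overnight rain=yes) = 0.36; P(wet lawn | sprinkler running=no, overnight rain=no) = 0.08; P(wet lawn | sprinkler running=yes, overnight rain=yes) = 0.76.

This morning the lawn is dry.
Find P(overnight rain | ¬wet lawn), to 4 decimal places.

P(overnight rain | ¬wet lawn) ≈ 0.0716

Weight on overnight rain=true, given the evidence: 0.057600 + 0.002400 = 0.060000
Denominator P(¬wet lawn): 0.92·0.9·0.9 + 0.64·0.9·0.1 + 0.37·0.1·0.9 + 0.24·0.1·0.1 = 0.838500
P(overnight rain | ¬wet lawn) = 0.060000/0.838500 ≈ 0.0716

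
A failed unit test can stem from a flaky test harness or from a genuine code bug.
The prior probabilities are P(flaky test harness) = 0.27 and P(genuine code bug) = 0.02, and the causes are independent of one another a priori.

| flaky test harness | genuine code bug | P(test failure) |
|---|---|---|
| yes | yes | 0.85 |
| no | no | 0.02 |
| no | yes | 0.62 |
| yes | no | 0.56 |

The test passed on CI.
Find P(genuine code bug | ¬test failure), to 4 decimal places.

P(genuine code bug | ¬test failure) ≈ 0.0077

P(¬test failure) = 0.98*0.73*0.98 + 0.38*0.73*0.02 + 0.44*0.27*0.98 + 0.15*0.27*0.02 = 0.701092 + 0.005548 + 0.116424 + 0.000810 = 0.823874
Restricting to configurations with genuine code bug present: 0.005548 + 0.000810 = 0.006358.
So P(genuine code bug | ¬test failure) = 0.006358/0.823874 ≈ 0.0077.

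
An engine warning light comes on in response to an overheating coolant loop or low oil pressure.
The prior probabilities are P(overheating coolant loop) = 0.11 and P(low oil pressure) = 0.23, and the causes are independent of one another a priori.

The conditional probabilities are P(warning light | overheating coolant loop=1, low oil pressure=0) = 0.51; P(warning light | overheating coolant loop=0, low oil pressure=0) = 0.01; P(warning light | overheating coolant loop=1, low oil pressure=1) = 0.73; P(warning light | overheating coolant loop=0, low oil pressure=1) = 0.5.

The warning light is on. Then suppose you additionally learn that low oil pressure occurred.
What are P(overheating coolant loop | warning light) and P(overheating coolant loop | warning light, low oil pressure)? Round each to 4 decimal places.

P(overheating coolant loop | warning light) ≈ 0.3609; P(overheating coolant loop | warning light, low oil pressure) ≈ 0.1529

Enumerate the 4 (overheating coolant loop, low oil pressure) configurations and weight by the priors:
  P(warning light) = 0.01·0.89·0.77 + 0.5·0.89·0.23 + 0.51·0.11·0.77 + 0.73·0.11·0.23
        = 0.006853 + 0.102350 + 0.043197 + 0.018469 = 0.170869
Configurations with overheating coolant loop contribute 0.061666, so
  P(overheating coolant loop | warning light) = 0.061666 / 0.170869 ≈ 0.3609

With the extra evidence:
Sum P(warning light|·) weighted by the priors over both values of overheating coolant loop:
  P(warning light | low oil pressure) = 0.5×0.89 + 0.73×0.11
        = 0.445000 + 0.080300 = 0.525300
Configurations with overheating coolant loop contribute 0.080300, so
  P(overheating coolant loop | warning light, low oil pressure) = 0.080300 / 0.525300 ≈ 0.1529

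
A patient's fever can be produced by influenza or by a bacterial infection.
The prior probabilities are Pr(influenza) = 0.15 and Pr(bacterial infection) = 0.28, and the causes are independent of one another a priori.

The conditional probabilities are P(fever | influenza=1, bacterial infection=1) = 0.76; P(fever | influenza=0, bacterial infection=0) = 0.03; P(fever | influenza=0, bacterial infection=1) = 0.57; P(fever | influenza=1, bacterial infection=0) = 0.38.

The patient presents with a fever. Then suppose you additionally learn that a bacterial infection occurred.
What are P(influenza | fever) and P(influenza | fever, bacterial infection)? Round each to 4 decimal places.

P(fever) = 0.03×0.85×0.72 + 0.57×0.85×0.28 + 0.38×0.15×0.72 + 0.76×0.15×0.28 = 0.018360 + 0.135660 + 0.041040 + 0.031920 = 0.226980
The influenza-present share is 0.041040 + 0.031920 = 0.072960.
P(influenza | fever) = 0.072960 / 0.226980 ≈ 0.3214

Now condition on the additional information:
For the numerator, keep only influenza=true terms: 0.76×0.15 = 0.114000
Denominator P(fever | bacterial infection): 0.57×0.85 + 0.76×0.15 = 0.598500
Posterior = 0.114000 / 0.598500 ≈ 0.1905
The drop from 0.3214 to 0.1905 is the explaining-away (discounting) effect.

P(influenza | fever) ≈ 0.3214; P(influenza | fever, bacterial infection) ≈ 0.1905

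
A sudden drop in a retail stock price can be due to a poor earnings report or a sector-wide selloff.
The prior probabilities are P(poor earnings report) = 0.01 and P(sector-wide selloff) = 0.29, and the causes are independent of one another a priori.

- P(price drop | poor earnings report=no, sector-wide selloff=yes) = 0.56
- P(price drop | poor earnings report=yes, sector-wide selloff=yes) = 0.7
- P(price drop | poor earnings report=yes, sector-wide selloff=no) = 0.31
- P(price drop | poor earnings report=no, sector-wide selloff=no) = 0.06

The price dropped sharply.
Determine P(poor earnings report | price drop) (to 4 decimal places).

P(poor earnings report | price drop) ≈ 0.0204

P(price drop) = 0.06*0.99*0.71 + 0.56*0.99*0.29 + 0.31*0.01*0.71 + 0.7*0.01*0.29 = 0.042174 + 0.160776 + 0.002201 + 0.002030 = 0.207181
The poor earnings report-present share is 0.002201 + 0.002030 = 0.004231.
Hence the posterior is 0.004231/0.207181 ≈ 0.0204.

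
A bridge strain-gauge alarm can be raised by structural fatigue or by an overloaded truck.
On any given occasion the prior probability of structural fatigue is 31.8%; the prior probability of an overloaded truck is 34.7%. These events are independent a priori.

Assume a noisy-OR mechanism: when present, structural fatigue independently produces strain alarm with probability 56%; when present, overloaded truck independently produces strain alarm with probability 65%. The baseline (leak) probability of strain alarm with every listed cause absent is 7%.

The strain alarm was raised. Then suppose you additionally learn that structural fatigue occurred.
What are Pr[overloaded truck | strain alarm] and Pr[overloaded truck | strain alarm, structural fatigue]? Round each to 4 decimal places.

Pr[overloaded truck | strain alarm] ≈ 0.6229; Pr[overloaded truck | strain alarm, structural fatigue] ≈ 0.4352

Under noisy-OR, P(strain alarm | causes) = 1 − (1−0.07)·∏(1−qᵢ) over the active causes.
Enumerate the 4 (structural fatigue, overloaded truck) configurations and weight by the priors:
  P(strain alarm) = 0.07*0.682*0.653 + 0.6745*0.682*0.347 + 0.5908*0.318*0.653 + 0.85678*0.318*0.347
        = 0.031174 + 0.159623 + 0.122682 + 0.094542 = 0.408021
The terms with overloaded truck present sum to 0.254165, so
  P(overloaded truck | strain alarm) = 0.254165 / 0.408021 ≈ 0.6229

Now also conditioning on structural fatigue=true:
Numerator (weight on configurations with overloaded truck): 0.85678*0.347 = 0.297303
Normalizer over all consistent configurations: 0.5908*0.653 + 0.85678*0.347 = 0.683095
Posterior = 0.297303 / 0.683095 ≈ 0.4352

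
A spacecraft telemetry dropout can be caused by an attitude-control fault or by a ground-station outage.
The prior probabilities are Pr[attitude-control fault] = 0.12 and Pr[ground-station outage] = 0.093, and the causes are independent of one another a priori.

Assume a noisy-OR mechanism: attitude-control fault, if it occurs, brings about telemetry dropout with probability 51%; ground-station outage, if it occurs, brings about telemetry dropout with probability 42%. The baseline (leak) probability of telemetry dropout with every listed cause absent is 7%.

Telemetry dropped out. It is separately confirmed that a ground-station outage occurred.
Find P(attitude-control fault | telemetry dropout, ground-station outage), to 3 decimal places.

Under noisy-OR, P(telemetry dropout | causes) = 1 − (1−0.07)·∏(1−qᵢ) over the active causes.
Enumerate both values of attitude-control fault and weight by the priors:
  P(telemetry dropout | ground-station outage) = 0.4606×0.88 + 0.735694×0.12
        = 0.405328 + 0.088283 = 0.493611
Keeping only the attitude-control fault-present terms gives 0.088283, so
  P(attitude-control fault | telemetry dropout, ground-station outage) = 0.088283 / 0.493611 ≈ 0.179

P(attitude-control fault | telemetry dropout, ground-station outage) ≈ 0.179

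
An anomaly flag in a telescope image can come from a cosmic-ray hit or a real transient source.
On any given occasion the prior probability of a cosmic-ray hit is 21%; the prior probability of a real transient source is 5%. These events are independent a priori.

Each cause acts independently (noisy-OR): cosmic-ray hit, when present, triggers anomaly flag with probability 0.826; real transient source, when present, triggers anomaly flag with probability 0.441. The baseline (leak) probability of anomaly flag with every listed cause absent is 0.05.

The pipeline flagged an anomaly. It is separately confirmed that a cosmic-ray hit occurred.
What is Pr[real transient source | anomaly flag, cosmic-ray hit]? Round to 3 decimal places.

Pr[real transient source | anomaly flag, cosmic-ray hit] ≈ 0.054

Under noisy-OR, P(anomaly flag | causes) = 1 − (1−0.05)·∏(1−qᵢ) over the active causes.
Sum P(anomaly flag|·) weighted by the priors over both values of real transient source:
  P(anomaly flag | cosmic-ray hit) = 0.8347*0.95 + 0.907597*0.05
        = 0.792965 + 0.045380 = 0.838345
The terms with real transient source present sum to 0.045380, so
  P(real transient source | anomaly flag, cosmic-ray hit) = 0.045380 / 0.838345 ≈ 0.054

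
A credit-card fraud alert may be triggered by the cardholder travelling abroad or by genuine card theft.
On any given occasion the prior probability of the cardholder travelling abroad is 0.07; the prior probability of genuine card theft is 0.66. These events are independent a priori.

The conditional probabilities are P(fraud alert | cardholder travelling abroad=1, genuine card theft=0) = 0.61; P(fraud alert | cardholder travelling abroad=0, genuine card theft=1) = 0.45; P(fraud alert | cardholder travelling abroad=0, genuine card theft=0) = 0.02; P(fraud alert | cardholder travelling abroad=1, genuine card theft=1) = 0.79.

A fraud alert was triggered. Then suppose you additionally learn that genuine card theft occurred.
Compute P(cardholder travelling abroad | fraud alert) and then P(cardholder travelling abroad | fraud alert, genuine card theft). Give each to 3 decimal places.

P(cardholder travelling abroad | fraud alert) ≈ 0.153; P(cardholder travelling abroad | fraud alert, genuine card theft) ≈ 0.117

Weight on cardholder travelling abroad=true, given the evidence: 0.014518 + 0.036498 = 0.051016
The normalizing constant is 0.02*0.93*0.34 + 0.45*0.93*0.66 + 0.61*0.07*0.34 + 0.79*0.07*0.66 = 0.333550
Posterior = 0.051016 / 0.333550 ≈ 0.153

Now also conditioning on genuine card theft=true:
P(fraud alert | genuine card theft) = 0.45×0.93 + 0.79×0.07 = 0.418500 + 0.055300 = 0.473800
The cardholder travelling abroad-present share is 0.79×0.07 = 0.055300.
P(cardholder travelling abroad | fraud alert, genuine card theft) = 0.055300 / 0.473800 ≈ 0.117
The drop from 0.153 to 0.117 is the explaining-away (discounting) effect.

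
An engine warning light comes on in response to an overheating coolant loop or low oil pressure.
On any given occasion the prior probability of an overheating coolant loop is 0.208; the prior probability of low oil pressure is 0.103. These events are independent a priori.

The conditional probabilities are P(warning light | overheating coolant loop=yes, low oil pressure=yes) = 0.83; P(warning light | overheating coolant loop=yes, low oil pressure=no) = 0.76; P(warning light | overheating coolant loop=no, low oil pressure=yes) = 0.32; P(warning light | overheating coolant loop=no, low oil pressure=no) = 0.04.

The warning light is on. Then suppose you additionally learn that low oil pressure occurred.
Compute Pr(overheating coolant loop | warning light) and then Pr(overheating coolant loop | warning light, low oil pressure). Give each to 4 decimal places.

Pr(overheating coolant loop | warning light) ≈ 0.7453; Pr(overheating coolant loop | warning light, low oil pressure) ≈ 0.4052

Sum P(warning light|·) weighted by the priors over the 4 (overheating coolant loop, low oil pressure) configurations:
  P(warning light) = 0.04*0.792*0.897 + 0.32*0.792*0.103 + 0.76*0.208*0.897 + 0.83*0.208*0.103
        = 0.028417 + 0.026104 + 0.141798 + 0.017782 = 0.214101
The terms with overheating coolant loop present sum to 0.159580, so
  P(overheating coolant loop | warning light) = 0.159580 / 0.214101 ≈ 0.7453

Now also conditioning on low oil pressure=true:
P(warning light | low oil pressure) = 0.32*0.792 + 0.83*0.208 = 0.253440 + 0.172640 = 0.426080
Restricting to configurations with overheating coolant loop present: 0.83*0.208 = 0.172640.
So P(overheating coolant loop | warning light, low oil pressure) = 0.172640/0.426080 ≈ 0.4052.
Conditioning on low oil pressure lowers the posterior on overheating coolant loop: the classic explaining-away effect in a common-effect structure.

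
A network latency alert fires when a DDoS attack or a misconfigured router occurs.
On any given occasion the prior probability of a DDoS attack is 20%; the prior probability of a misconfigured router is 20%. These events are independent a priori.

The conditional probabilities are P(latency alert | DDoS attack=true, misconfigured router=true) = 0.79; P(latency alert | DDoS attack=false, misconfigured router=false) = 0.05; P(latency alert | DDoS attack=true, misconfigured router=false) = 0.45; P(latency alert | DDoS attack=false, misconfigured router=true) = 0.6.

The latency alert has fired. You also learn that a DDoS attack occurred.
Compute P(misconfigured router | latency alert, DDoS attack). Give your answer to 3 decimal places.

By total probability over both values of misconfigured router:
  P(latency alert | DDoS attack) = 0.45×0.8 + 0.79×0.2
        = 0.360000 + 0.158000 = 0.518000
The terms with misconfigured router present sum to 0.158000, so
  P(misconfigured router | latency alert, DDoS attack) = 0.158000 / 0.518000 ≈ 0.305

P(misconfigured router | latency alert, DDoS attack) ≈ 0.305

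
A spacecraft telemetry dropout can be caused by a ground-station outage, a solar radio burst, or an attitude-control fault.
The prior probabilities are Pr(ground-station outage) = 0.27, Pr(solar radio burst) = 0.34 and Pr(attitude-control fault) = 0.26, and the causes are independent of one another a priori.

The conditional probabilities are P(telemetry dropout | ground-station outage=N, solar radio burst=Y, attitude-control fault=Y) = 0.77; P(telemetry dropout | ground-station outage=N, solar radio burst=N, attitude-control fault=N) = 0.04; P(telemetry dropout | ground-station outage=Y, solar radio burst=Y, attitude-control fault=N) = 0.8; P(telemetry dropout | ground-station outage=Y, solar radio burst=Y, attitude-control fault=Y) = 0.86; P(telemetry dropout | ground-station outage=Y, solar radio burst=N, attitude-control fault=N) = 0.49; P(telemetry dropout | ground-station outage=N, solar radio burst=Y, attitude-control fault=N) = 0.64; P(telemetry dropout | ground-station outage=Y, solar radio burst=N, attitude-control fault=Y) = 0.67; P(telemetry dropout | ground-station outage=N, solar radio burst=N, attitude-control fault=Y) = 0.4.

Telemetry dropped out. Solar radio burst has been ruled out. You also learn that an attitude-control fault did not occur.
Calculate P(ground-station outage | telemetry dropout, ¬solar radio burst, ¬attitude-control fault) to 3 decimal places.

P(telemetry dropout | ¬solar radio burst, ¬attitude-control fault) = 0.04×0.73 + 0.49×0.27 = 0.029200 + 0.132300 = 0.161500
Restricting to configurations with ground-station outage present: 0.49×0.27 = 0.132300.
So P(ground-station outage | telemetry dropout, ¬solar radio burst, ¬attitude-control fault) = 0.132300/0.161500 ≈ 0.819.

P(ground-station outage | telemetry dropout, ¬solar radio burst, ¬attitude-control fault) ≈ 0.819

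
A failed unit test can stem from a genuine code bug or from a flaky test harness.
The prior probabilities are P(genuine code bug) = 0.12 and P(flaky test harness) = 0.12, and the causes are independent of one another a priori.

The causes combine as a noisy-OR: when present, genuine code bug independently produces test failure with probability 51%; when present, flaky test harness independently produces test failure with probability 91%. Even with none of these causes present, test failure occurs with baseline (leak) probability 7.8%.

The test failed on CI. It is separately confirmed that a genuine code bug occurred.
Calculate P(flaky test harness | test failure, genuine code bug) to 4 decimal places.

Under noisy-OR, P(test failure | causes) = 1 − (1−0.078)·∏(1−qᵢ) over the active causes.
P(test failure | genuine code bug) = 0.54822·0.88 + 0.95934·0.12 = 0.482434 + 0.115121 = 0.597555
Of this, 0.115121 comes from 0.95934·0.12 (the flaky test harness=true cases).
P(flaky test harness | test failure, genuine code bug) = 0.115121 / 0.597555 ≈ 0.1927

P(flaky test harness | test failure, genuine code bug) ≈ 0.1927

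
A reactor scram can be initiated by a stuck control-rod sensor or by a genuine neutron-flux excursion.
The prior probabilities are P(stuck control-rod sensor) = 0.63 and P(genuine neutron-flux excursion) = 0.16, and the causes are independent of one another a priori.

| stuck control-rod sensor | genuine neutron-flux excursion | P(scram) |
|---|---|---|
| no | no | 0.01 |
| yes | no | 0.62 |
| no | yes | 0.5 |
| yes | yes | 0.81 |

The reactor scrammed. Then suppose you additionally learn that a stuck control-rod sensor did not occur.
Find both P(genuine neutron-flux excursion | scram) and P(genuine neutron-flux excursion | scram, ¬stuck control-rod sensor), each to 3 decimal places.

P(scram) = 0.01*0.37*0.84 + 0.5*0.37*0.16 + 0.62*0.63*0.84 + 0.81*0.63*0.16 = 0.003108 + 0.029600 + 0.328104 + 0.081648 = 0.442460
The genuine neutron-flux excursion-present share is 0.029600 + 0.081648 = 0.111248.
Hence the posterior is 0.111248/0.442460 ≈ 0.251.

With the extra evidence:
Numerator (weight on configurations with genuine neutron-flux excursion): 0.5×0.16 = 0.080000
The normalizing constant is 0.01×0.84 + 0.5×0.16 = 0.088400
Posterior = 0.080000 / 0.088400 ≈ 0.905
With stuck control-rod sensor excluded, genuine neutron-flux excursion must carry more of the explanatory weight for the scram.

P(genuine neutron-flux excursion | scram) ≈ 0.251; P(genuine neutron-flux excursion | scram, ¬stuck control-rod sensor) ≈ 0.905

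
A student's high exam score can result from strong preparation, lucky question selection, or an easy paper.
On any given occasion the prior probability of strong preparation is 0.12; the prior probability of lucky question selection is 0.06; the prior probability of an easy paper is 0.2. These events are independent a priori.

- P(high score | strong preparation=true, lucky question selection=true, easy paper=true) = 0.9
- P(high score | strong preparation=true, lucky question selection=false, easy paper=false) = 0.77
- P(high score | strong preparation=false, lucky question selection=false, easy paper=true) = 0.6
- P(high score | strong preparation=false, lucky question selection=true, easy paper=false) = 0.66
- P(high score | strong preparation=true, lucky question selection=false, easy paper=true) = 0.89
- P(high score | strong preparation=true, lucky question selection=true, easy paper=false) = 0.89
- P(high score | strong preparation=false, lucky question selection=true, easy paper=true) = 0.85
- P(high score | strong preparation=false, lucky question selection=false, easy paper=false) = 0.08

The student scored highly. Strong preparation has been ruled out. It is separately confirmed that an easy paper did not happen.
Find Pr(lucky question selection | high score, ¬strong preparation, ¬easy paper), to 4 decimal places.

Pr(lucky question selection | high score, ¬strong preparation, ¬easy paper) ≈ 0.3449

Numerator (weight on configurations with lucky question selection): 0.66·0.06 = 0.039600
Normalizer over all consistent configurations: 0.08·0.94 + 0.66·0.06 = 0.114800
P(lucky question selection | high score, ¬strong preparation, ¬easy paper) = 0.039600/0.114800 ≈ 0.3449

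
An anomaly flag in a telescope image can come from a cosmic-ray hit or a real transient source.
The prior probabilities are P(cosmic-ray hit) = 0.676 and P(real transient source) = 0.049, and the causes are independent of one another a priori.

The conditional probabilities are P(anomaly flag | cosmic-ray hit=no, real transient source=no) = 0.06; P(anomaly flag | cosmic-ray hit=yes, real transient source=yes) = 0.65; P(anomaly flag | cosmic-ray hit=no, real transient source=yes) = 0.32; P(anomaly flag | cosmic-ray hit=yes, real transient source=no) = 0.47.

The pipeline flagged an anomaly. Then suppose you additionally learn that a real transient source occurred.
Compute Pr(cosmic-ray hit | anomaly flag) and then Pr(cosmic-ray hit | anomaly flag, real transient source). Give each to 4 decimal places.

Pr(cosmic-ray hit | anomaly flag) ≈ 0.9321; Pr(cosmic-ray hit | anomaly flag, real transient source) ≈ 0.8091

P(anomaly flag) = 0.06·0.324·0.951 + 0.32·0.324·0.049 + 0.47·0.676·0.951 + 0.65·0.676·0.049 = 0.018487 + 0.005080 + 0.302152 + 0.021531 = 0.347250
The cosmic-ray hit-present share is 0.302152 + 0.021531 = 0.323683.
So P(cosmic-ray hit | anomaly flag) = 0.323683/0.347250 ≈ 0.9321.

With the extra evidence:
P(anomaly flag | real transient source) = 0.32·0.324 + 0.65·0.676 = 0.103680 + 0.439400 = 0.543080
The cosmic-ray hit-present share is 0.65·0.676 = 0.439400.
P(cosmic-ray hit | anomaly flag, real transient source) = 0.439400 / 0.543080 ≈ 0.8091
This is intercausal reasoning (explaining away): once real transient source accounts for the anomaly flag, cosmic-ray hit becomes less likely.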